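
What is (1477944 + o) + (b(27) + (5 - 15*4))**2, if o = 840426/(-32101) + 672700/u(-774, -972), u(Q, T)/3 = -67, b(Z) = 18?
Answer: 9523209480887/6452301 ≈ 1.4759e+6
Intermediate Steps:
u(Q, T) = -201 (u(Q, T) = 3*(-67) = -201)
o = -21763268326/6452301 (o = 840426/(-32101) + 672700/(-201) = 840426*(-1/32101) + 672700*(-1/201) = -840426/32101 - 672700/201 = -21763268326/6452301 ≈ -3372.9)
(1477944 + o) + (b(27) + (5 - 15*4))**2 = (1477944 - 21763268326/6452301) + (18 + (5 - 15*4))**2 = 9514376280818/6452301 + (18 + (5 - 60))**2 = 9514376280818/6452301 + (18 - 55)**2 = 9514376280818/6452301 + (-37)**2 = 9514376280818/6452301 + 1369 = 9523209480887/6452301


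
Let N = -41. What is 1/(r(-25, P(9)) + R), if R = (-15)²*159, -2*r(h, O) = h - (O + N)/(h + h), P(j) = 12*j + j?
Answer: 50/1789337 ≈ 2.7943e-5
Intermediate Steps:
P(j) = 13*j
r(h, O) = -h/2 + (-41 + O)/(4*h) (r(h, O) = -(h - (O - 41)/(h + h))/2 = -(h - (-41 + O)/(2*h))/2 = -h/2 + (-41 + O)/(4*h))
R = 35775 (R = 225*159 = 35775)
1/(r(-25, P(9)) + R) = 1/((¼)*(-41 + 13*9 - 2*(-25)²)/(-25) + 35775) = 1/((¼)*(-1/25)*(-41 + 117 - 2*625) + 35775) = 1/((¼)*(-1/25)*(-41 + 117 - 1250) + 35775) = 1/((¼)*(-1/25)*(-1174) + 35775) = 1/(587/50 + 35775) = 1/(1789337/50) = 50/1789337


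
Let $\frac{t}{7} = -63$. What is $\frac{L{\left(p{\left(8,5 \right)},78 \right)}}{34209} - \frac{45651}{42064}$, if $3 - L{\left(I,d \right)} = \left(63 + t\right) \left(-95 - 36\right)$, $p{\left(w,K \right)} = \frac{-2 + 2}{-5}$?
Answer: $- \frac{1214824673}{479655792} \approx -2.5327$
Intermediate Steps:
$t = -441$ ($t = 7 \left(-63\right) = -441$)
$p{\left(w,K \right)} = 0$ ($p{\left(w,K \right)} = 0 \left(- \frac{1}{5}\right) = 0$)
$L{\left(I,d \right)} = -49515$ ($L{\left(I,d \right)} = 3 - \left(63 - 441\right) \left(-95 - 36\right) = 3 - \left(-378\right) \left(-131\right) = 3 - 49518 = -49515$)
$\frac{L{\left(p{\left(8,5 \right)},78 \right)}}{34209} - \frac{45651}{42064} = - \frac{49515}{34209} - \frac{45651}{42064} = \left(-49515\right) \frac{1}{34209} - \frac{45651}{42064} = - \frac{16505}{11403} - \frac{45651}{42064} = - \frac{1214824673}{479655792}$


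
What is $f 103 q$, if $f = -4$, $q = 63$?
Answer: $-25956$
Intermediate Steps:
$f 103 q = \left(-4\right) 103 \cdot 63 = \left(-412\right) 63 = -25956$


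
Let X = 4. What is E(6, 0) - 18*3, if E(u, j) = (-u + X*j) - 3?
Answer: -63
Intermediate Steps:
E(u, j) = -3 - u + 4*j (E(u, j) = (-u + 4*j) - 3 = -3 - u + 4*j)
E(6, 0) - 18*3 = (-3 - 1*6 + 4*0) - 18*3 = (-3 - 6 + 0) - 3*18 = -9 - 54 = -63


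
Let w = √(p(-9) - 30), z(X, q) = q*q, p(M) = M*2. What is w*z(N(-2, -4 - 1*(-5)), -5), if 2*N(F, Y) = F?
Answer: 100*I*√3 ≈ 173.21*I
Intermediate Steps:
p(M) = 2*M
N(F, Y) = F/2
z(X, q) = q²
w = 4*I*√3 (w = √(2*(-9) - 30) = √(-18 - 30) = √(-48) = 4*I*√3 ≈ 6.9282*I)
w*z(N(-2, -4 - 1*(-5)), -5) = (4*I*√3)*(-5)² = (4*I*√3)*25 = 100*I*√3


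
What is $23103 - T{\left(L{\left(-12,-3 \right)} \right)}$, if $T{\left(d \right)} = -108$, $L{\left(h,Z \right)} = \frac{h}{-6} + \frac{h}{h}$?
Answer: $23211$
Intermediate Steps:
$L{\left(h,Z \right)} = 1 - \frac{h}{6}$ ($L{\left(h,Z \right)} = h \left(- \frac{1}{6}\right) + 1 = - \frac{h}{6} + 1 = 1 - \frac{h}{6}$)
$23103 - T{\left(L{\left(-12,-3 \right)} \right)} = 23103 - -108 = 23103 + 108 = 23211$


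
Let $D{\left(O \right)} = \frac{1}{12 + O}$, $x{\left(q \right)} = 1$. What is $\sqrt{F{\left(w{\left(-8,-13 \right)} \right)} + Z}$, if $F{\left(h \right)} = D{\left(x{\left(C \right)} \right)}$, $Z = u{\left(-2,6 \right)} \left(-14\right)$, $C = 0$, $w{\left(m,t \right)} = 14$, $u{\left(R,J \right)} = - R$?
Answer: $\frac{11 i \sqrt{39}}{13} \approx 5.2842 i$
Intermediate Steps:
$Z = -28$ ($Z = \left(-1\right) \left(-2\right) \left(-14\right) = 2 \left(-14\right) = -28$)
$F{\left(h \right)} = \frac{1}{13}$ ($F{\left(h \right)} = \frac{1}{12 + 1} = \frac{1}{13}$)
$\sqrt{F{\left(w{\left(-8,-13 \right)} \right)} + Z} = \sqrt{\frac{1}{13} - 28} = \sqrt{- \frac{363}{13}} = \frac{11 i \sqrt{39}}{13}$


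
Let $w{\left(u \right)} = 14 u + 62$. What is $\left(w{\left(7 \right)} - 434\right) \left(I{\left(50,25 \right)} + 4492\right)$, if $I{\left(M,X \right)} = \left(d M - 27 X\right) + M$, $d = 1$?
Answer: $-1073258$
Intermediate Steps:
$I{\left(M,X \right)} = - 27 X + 2 M$ ($I{\left(M,X \right)} = \left(1 M - 27 X\right) + M = \left(M - 27 X\right) + M = - 27 X + 2 M$)
$w{\left(u \right)} = 62 + 14 u$
$\left(w{\left(7 \right)} - 434\right) \left(I{\left(50,25 \right)} + 4492\right) = \left(\left(62 + 14 \cdot 7\right) - 434\right) \left(\left(\left(-27\right) 25 + 2 \cdot 50\right) + 4492\right) = \left(\left(62 + 98\right) - 434\right) \left(\left(-675 + 100\right) + 4492\right) = \left(160 - 434\right) \left(-575 + 4492\right) = \left(-274\right) 3917 = -1073258$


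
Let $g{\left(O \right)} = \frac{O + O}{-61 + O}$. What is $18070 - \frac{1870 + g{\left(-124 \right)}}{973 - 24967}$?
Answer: $\frac{40105544249}{2219445} \approx 18070.0$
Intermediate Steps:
$g{\left(O \right)} = \frac{2 O}{-61 + O}$
$18070 - \frac{1870 + g{\left(-124 \right)}}{973 - 24967} = 18070 - \frac{1870 + 2 \left(-124\right) \frac{1}{-61 - 124}}{973 - 24967} = 18070 - \frac{1870 + 2 \left(-124\right) \frac{1}{-185}}{-23994} = 18070 - \left(1870 + 2 \left(-124\right) \left(- \frac{1}{185}\right)\right) \left(- \frac{1}{23994}\right) = 18070 - \left(1870 + \frac{248}{185}\right) \left(- \frac{1}{23994}\right) = 18070 - \frac{346198}{185} \left(- \frac{1}{23994}\right) = 18070 - - \frac{173099}{2219445} = 18070 + \frac{173099}{2219445} = \frac{40105544249}{2219445}$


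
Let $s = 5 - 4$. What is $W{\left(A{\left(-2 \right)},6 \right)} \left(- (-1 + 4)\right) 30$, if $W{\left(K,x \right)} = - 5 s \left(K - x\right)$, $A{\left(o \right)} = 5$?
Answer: $-450$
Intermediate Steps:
$s = 1$ ($s = 5 - 4 = 1$)
$W{\left(K,x \right)} = - 5 K + 5 x$ ($W{\left(K,x \right)} = \left(-5\right) 1 \left(K - x\right) = - 5 \left(K - x\right) = - 5 K + 5 x$)
$W{\left(A{\left(-2 \right)},6 \right)} \left(- (-1 + 4)\right) 30 = \left(\left(-5\right) 5 + 5 \cdot 6\right) \left(- (-1 + 4)\right) 30 = \left(-25 + 30\right) \left(\left(-1\right) 3\right) 30 = 5 \left(-3\right) 30 = \left(-15\right) 30 = -450$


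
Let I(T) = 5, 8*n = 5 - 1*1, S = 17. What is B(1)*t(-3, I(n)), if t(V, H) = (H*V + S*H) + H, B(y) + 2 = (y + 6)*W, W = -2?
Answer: -1200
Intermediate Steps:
n = ½ (n = (5 - 1*1)/8 = (5 - 1)/8 = (⅛)*4 = ½ ≈ 0.50000)
B(y) = -14 - 2*y (B(y) = -2 + (y + 6)*(-2) = -2 + (6 + y)*(-2) = -2 + (-12 - 2*y) = -14 - 2*y)
t(V, H) = 18*H + H*V (t(V, H) = (H*V + 17*H) + H = (17*H + H*V) + H = 18*H + H*V)
B(1)*t(-3, I(n)) = (-14 - 2*1)*(5*(18 - 3)) = (-14 - 2)*(5*15) = -16*75 = -1200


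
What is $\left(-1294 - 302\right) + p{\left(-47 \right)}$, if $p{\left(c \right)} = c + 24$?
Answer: $-1619$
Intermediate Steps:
$p{\left(c \right)} = 24 + c$
$\left(-1294 - 302\right) + p{\left(-47 \right)} = \left(-1294 - 302\right) + \left(24 - 47\right) = -1596 - 23 = -1619$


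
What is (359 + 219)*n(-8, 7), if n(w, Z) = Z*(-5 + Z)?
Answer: 8092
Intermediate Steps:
(359 + 219)*n(-8, 7) = (359 + 219)*(7*(-5 + 7)) = 578*(7*2) = 578*14 = 8092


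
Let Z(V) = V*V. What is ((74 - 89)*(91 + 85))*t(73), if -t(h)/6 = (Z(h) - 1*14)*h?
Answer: 6145840800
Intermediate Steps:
Z(V) = V**2
t(h) = -6*h*(-14 + h**2) (t(h) = -6*(h**2 - 1*14)*h = -6*(h**2 - 14)*h = -6*(-14 + h**2)*h = -6*h*(-14 + h**2))
((74 - 89)*(91 + 85))*t(73) = ((74 - 89)*(91 + 85))*(6*73*(14 - 1*73**2)) = (-15*176)*(6*73*(14 - 1*5329)) = -15840*73*(14 - 5329) = -15840*73*(-5315) = -2640*(-2327970) = 6145840800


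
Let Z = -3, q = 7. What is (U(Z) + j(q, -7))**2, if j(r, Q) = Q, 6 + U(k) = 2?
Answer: 121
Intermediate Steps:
U(k) = -4 (U(k) = -6 + 2 = -4)
(U(Z) + j(q, -7))**2 = (-4 - 7)**2 = (-11)**2 = 121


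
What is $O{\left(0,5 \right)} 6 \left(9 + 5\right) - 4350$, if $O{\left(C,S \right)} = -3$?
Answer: $-4602$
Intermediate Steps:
$O{\left(0,5 \right)} 6 \left(9 + 5\right) - 4350 = - 3 \cdot 6 \left(9 + 5\right) - 4350 = - 3 \cdot 6 \cdot 14 - 4350 = \left(-3\right) 84 - 4350 = -252 - 4350 = -4602$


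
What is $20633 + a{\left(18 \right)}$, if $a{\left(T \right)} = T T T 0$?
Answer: $20633$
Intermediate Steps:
$a{\left(T \right)} = 0$ ($a{\left(T \right)} = T T^{2} \cdot 0 = T^{3} \cdot 0 = 0$)
$20633 + a{\left(18 \right)} = 20633 + 0 = 20633$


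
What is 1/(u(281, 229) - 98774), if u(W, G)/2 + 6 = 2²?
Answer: -1/98778 ≈ -1.0124e-5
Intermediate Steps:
u(W, G) = -4 (u(W, G) = -12 + 2*2² = -12 + 2*4 = -12 + 8 = -4)
1/(u(281, 229) - 98774) = 1/(-4 - 98774) = 1/(-98778) = -1/98778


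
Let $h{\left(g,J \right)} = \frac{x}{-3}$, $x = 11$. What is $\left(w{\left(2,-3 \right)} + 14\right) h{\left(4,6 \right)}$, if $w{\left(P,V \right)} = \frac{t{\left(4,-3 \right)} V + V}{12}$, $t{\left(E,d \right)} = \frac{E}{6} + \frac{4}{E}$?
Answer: $- \frac{440}{9} \approx -48.889$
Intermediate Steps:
$h{\left(g,J \right)} = - \frac{11}{3}$ ($h{\left(g,J \right)} = \frac{11}{-3} = 11 \left(- \frac{1}{3}\right) = - \frac{11}{3}$)
$t{\left(E,d \right)} = \frac{4}{E} + \frac{E}{6}$ ($t{\left(E,d \right)} = E \frac{1}{6} + \frac{4}{E} = \frac{E}{6} + \frac{4}{E} = \frac{4}{E} + \frac{E}{6}$)
$w{\left(P,V \right)} = \frac{2 V}{9}$ ($w{\left(P,V \right)} = \frac{\left(\frac{4}{4} + \frac{1}{6} \cdot 4\right) V + V}{12} = \left(\left(4 \cdot \frac{1}{4} + \frac{2}{3}\right) V + V\right) \frac{1}{12} = \left(\left(1 + \frac{2}{3}\right) V + V\right) \frac{1}{12} = \left(\frac{5 V}{3} + V\right) \frac{1}{12} = \frac{8 V}{3} \cdot \frac{1}{12} = \frac{2 V}{9}$)
$\left(w{\left(2,-3 \right)} + 14\right) h{\left(4,6 \right)} = \left(\frac{2}{9} \left(-3\right) + 14\right) \left(- \frac{11}{3}\right) = \left(- \frac{2}{3} + 14\right) \left(- \frac{11}{3}\right) = \frac{40}{3} \left(- \frac{11}{3}\right) = - \frac{440}{9}$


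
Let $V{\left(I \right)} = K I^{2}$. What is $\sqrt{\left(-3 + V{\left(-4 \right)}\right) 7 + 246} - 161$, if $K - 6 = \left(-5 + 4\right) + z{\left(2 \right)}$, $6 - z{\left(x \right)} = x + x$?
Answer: $-161 + \sqrt{1009} \approx -129.24$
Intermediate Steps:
$z{\left(x \right)} = 6 - 2 x$ ($z{\left(x \right)} = 6 - \left(x + x\right) = 6 - 2 x$)
$K = 7$ ($K = 6 + \left(\left(-5 + 4\right) + \left(6 - 4\right)\right) = 6 + \left(-1 + \left(6 - 4\right)\right) = 6 + \left(-1 + 2\right) = 6 + 1 = 7$)
$V{\left(I \right)} = 7 I^{2}$
$\sqrt{\left(-3 + V{\left(-4 \right)}\right) 7 + 246} - 161 = \sqrt{\left(-3 + 7 \left(-4\right)^{2}\right) 7 + 246} - 161 = \sqrt{\left(-3 + 7 \cdot 16\right) 7 + 246} - 161 = \sqrt{\left(-3 + 112\right) 7 + 246} - 161 = \sqrt{109 \cdot 7 + 246} - 161 = \sqrt{763 + 246} - 161 = \sqrt{1009} - 161 = -161 + \sqrt{1009}$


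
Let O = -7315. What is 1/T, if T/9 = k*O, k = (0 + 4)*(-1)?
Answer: 1/263340 ≈ 3.7974e-6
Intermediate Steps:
k = -4 (k = 4*(-1) = -4)
T = 263340 (T = 9*(-4*(-7315)) = 9*29260 = 263340)
1/T = 1/263340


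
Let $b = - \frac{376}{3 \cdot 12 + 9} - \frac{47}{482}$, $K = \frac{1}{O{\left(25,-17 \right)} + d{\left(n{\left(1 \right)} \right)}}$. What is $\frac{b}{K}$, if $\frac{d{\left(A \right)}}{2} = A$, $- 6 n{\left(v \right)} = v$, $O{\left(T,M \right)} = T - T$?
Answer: $\frac{183347}{65070} \approx 2.8177$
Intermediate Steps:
$O{\left(T,M \right)} = 0$
$n{\left(v \right)} = - \frac{v}{6}$
$d{\left(A \right)} = 2 A$
$K = -3$ ($K = \frac{1}{0 + 2 \left(\left(- \frac{1}{6}\right) 1\right)} = \frac{1}{0 + 2 \left(- \frac{1}{6}\right)} = \frac{1}{0 - \frac{1}{3}} = \frac{1}{- \frac{1}{3}} = -3$)
$b = - \frac{183347}{21690}$ ($b = - \frac{376}{36 + 9} - \frac{47}{482} = - \frac{376}{45} - \frac{47}{482} = - \frac{183347}{21690} \approx -8.4531$)
$\frac{b}{K} = - \frac{183347}{21690 \left(-3\right)} = \left(- \frac{183347}{21690}\right) \left(- \frac{1}{3}\right) = \frac{183347}{65070}$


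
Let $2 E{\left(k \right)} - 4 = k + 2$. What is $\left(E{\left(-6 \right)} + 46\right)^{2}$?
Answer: $2116$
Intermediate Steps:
$E{\left(k \right)} = 3 + \frac{k}{2}$ ($E{\left(k \right)} = 2 + \frac{k + 2}{2} = 2 + \frac{2 + k}{2} = 2 + \left(1 + \frac{k}{2}\right) = 3 + \frac{k}{2}$)
$\left(E{\left(-6 \right)} + 46\right)^{2} = \left(\left(3 + \frac{1}{2} \left(-6\right)\right) + 46\right)^{2} = \left(\left(3 - 3\right) + 46\right)^{2} = \left(0 + 46\right)^{2} = 46^{2} = 2116$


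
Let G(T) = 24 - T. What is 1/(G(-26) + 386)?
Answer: 1/436 ≈ 0.0022936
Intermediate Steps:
1/(G(-26) + 386) = 1/((24 - 1*(-26)) + 386) = 1/((24 + 26) + 386) = 1/(50 + 386) = 1/436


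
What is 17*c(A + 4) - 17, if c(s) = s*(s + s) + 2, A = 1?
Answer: 867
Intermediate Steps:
c(s) = 2 + 2*s² (c(s) = s*(2*s) + 2 = 2*s² + 2 = 2 + 2*s²)
17*c(A + 4) - 17 = 17*(2 + 2*(1 + 4)²) - 17 = 17*(2 + 2*5²) - 17 = 17*(2 + 2*25) - 17 = 17*(2 + 50) - 17 = 17*52 - 17 = 884 - 17 = 867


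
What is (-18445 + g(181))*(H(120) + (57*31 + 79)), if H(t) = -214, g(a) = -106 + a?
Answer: -29979840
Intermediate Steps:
(-18445 + g(181))*(H(120) + (57*31 + 79)) = (-18445 + (-106 + 181))*(-214 + (57*31 + 79)) = (-18445 + 75)*(-214 + (1767 + 79)) = -18370*(-214 + 1846) = -18370*1632 = -29979840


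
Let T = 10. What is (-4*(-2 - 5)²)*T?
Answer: -1960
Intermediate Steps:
(-4*(-2 - 5)²)*T = -4*(-2 - 5)²*10 = -4*(-7)²*10 = -4*49*10 = -196*10 = -1960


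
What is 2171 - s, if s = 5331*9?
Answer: -45808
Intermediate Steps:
s = 47979
2171 - s = 2171 - 1*47979 = 2171 - 47979 = -45808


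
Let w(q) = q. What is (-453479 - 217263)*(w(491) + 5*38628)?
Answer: -129876444202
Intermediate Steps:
(-453479 - 217263)*(w(491) + 5*38628) = (-453479 - 217263)*(491 + 5*38628) = -670742*(491 + 193140) = -670742*193631 = -129876444202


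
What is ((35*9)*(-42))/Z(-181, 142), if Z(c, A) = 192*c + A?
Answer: 1323/3461 ≈ 0.38226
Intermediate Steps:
Z(c, A) = A + 192*c
((35*9)*(-42))/Z(-181, 142) = ((35*9)*(-42))/(142 + 192*(-181)) = (315*(-42))/(142 - 34752) = -13230/(-34610) = -13230*(-1/34610) = 1323/3461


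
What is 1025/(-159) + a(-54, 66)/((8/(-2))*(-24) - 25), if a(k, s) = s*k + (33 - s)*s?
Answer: -985753/11289 ≈ -87.320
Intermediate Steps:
a(k, s) = k*s + s*(33 - s)
1025/(-159) + a(-54, 66)/((8/(-2))*(-24) - 25) = 1025/(-159) + (66*(33 - 54 - 1*66))/((8/(-2))*(-24) - 25) = 1025*(-1/159) + (66*(33 - 54 - 66))/((8*(-1/2))*(-24) - 25) = -1025/159 + (66*(-87))/(-4*(-24) - 25) = -1025/159 - 5742/(96 - 25) = -1025/159 - 5742/71 = -985753/11289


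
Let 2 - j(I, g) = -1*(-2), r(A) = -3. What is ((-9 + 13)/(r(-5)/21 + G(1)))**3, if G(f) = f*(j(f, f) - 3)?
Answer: -2744/1331 ≈ -2.0616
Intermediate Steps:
j(I, g) = 0 (j(I, g) = 2 - (-1)*(-2) = 2 - 1*2 = 2 - 2 = 0)
G(f) = -3*f (G(f) = f*(0 - 3) = f*(-3) = -3*f)
((-9 + 13)/(r(-5)/21 + G(1)))**3 = ((-9 + 13)/(-3/21 - 3*1))**3 = (4/(-3*1/21 - 3))**3 = (4/(-1/7 - 3))**3 = (4/(-22/7))**3 = (4*(-7/22))**3 = (-14/11)**3 = -2744/1331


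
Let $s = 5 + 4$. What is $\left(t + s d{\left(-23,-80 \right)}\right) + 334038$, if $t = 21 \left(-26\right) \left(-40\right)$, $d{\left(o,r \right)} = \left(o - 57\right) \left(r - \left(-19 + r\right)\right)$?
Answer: $342198$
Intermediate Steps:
$d{\left(o,r \right)} = -1083 + 19 o$ ($d{\left(o,r \right)} = \left(-57 + o\right) 19 = -1083 + 19 o$)
$s = 9$
$t = 21840$ ($t = \left(-546\right) \left(-40\right) = 21840$)
$\left(t + s d{\left(-23,-80 \right)}\right) + 334038 = \left(21840 + 9 \left(-1083 + 19 \left(-23\right)\right)\right) + 334038 = \left(21840 + 9 \left(-1083 - 437\right)\right) + 334038 = \left(21840 + 9 \left(-1520\right)\right) + 334038 = \left(21840 - 13680\right) + 334038 = 8160 + 334038 = 342198$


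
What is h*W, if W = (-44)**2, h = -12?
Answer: -23232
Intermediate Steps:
W = 1936
h*W = -12*1936 = -23232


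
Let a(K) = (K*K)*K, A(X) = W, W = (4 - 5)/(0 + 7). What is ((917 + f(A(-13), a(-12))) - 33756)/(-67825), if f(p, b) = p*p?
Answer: 321822/664685 ≈ 0.48417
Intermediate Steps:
W = -⅐ (W = -1/7 = -1*⅐ = -⅐ ≈ -0.14286)
A(X) = -⅐
a(K) = K³ (a(K) = K²*K = K³)
f(p, b) = p²
((917 + f(A(-13), a(-12))) - 33756)/(-67825) = ((917 + (-⅐)²) - 33756)/(-67825) = ((917 + 1/49) - 33756)*(-1/67825) = (44934/49 - 33756)*(-1/67825) = -1609110/49*(-1/67825) = 321822/664685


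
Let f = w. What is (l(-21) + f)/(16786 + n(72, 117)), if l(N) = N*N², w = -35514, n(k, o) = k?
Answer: -44775/16858 ≈ -2.6560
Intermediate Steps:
l(N) = N³
f = -35514
(l(-21) + f)/(16786 + n(72, 117)) = ((-21)³ - 35514)/(16786 + 72) = (-9261 - 35514)/16858 = -44775*1/16858 = -44775/16858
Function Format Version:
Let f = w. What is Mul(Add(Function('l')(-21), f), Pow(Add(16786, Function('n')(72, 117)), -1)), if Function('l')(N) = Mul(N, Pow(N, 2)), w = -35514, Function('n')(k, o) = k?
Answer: Rational(-44775, 16858) ≈ -2.6560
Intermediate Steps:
Function('l')(N) = Pow(N, 3)
f = -35514
Mul(Add(Function('l')(-21), f), Pow(Add(16786, Function('n')(72, 117)), -1)) = Mul(Add(Pow(-21, 3), -35514), Pow(Add(16786, 72), -1)) = Mul(Add(-9261, -35514), Pow(16858, -1)) = Mul(-44775, Rational(1, 16858)) = Rational(-44775, 16858)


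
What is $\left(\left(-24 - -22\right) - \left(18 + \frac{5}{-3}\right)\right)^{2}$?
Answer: $\frac{3025}{9} \approx 336.11$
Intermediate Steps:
$\left(\left(-24 - -22\right) - \left(18 + \frac{5}{-3}\right)\right)^{2} = \left(\left(-24 + 22\right) - \frac{49}{3}\right)^{2} = \left(-2 + \left(\frac{5}{3} - 18\right)\right)^{2} = \left(-2 - \frac{49}{3}\right)^{2} = \left(- \frac{55}{3}\right)^{2} = \frac{3025}{9}$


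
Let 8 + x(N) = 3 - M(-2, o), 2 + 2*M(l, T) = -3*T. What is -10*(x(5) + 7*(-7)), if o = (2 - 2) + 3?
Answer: 485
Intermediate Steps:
o = 3 (o = 0 + 3 = 3)
M(l, T) = -1 - 3*T/2 (M(l, T) = -1 + (-3*T)/2 = -1 - 3*T/2)
x(N) = ½ (x(N) = -8 + (3 - (-1 - 3/2*3)) = -8 + (3 - (-1 - 9/2)) = -8 + (3 - 1*(-11/2)) = -8 + (3 + 11/2) = -8 + 17/2 = ½)
-10*(x(5) + 7*(-7)) = -10*(½ + 7*(-7)) = -10*(½ - 49) = -10*(-97/2) = 485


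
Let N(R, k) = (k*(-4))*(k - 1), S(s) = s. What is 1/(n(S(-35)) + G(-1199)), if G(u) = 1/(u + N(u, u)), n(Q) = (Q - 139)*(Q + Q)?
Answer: 5756399/70112939819 ≈ 8.2102e-5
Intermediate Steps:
N(R, k) = -4*k*(-1 + k) (N(R, k) = (-4*k)*(-1 + k) = -4*k*(-1 + k))
n(Q) = 2*Q*(-139 + Q) (n(Q) = (-139 + Q)*(2*Q) = 2*Q*(-139 + Q))
G(u) = 1/(u + 4*u*(1 - u))
1/(n(S(-35)) + G(-1199)) = 1/(2*(-35)*(-139 - 35) - 1/(-1199*(-5 + 4*(-1199)))) = 1/(2*(-35)*(-174) - 1*(-1/1199)/(-5 - 4796)) = 1/(12180 - 1*(-1/1199)/(-4801)) = 1/(12180 - 1*(-1/1199)*(-1/4801)) = 1/(12180 - 1/5756399) = 1/(70112939819/5756399) = 5756399/70112939819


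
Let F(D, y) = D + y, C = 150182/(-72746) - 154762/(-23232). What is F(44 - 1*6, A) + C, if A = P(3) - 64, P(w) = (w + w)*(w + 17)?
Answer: 41658146249/422508768 ≈ 98.597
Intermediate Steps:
C = 1942322057/422508768 (C = 150182*(-1/72746) - 154762*(-1/23232) = -75091/36373 + 77381/11616 = 1942322057/422508768 ≈ 4.5971)
P(w) = 2*w*(17 + w) (P(w) = (2*w)*(17 + w) = 2*w*(17 + w))
A = 56 (A = 2*3*(17 + 3) - 64 = 2*3*20 - 64 = 120 - 64 = 56)
F(44 - 1*6, A) + C = ((44 - 1*6) + 56) + 1942322057/422508768 = ((44 - 6) + 56) + 1942322057/422508768 = (38 + 56) + 1942322057/422508768 = 94 + 1942322057/422508768 = 41658146249/422508768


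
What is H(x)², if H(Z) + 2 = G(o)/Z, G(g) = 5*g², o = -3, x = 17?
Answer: 121/289 ≈ 0.41868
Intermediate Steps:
H(Z) = -2 + 45/Z (H(Z) = -2 + (5*(-3)²)/Z = -2 + (5*9)/Z = -2 + 45/Z)
H(x)² = (-2 + 45/17)² = (11/17)² = 121/289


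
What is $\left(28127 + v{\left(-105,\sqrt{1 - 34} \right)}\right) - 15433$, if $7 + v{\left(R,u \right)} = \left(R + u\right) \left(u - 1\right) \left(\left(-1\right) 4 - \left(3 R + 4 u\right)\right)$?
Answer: $21087 - 33254 i \sqrt{33} \approx 21087.0 - 1.9103 \cdot 10^{5} i$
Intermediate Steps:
$v{\left(R,u \right)} = -7 + \left(-1 + u\right) \left(R + u\right) \left(-4 - 4 u - 3 R\right)$ ($v{\left(R,u \right)} = -7 + \left(R + u\right) \left(u - 1\right) \left(\left(-1\right) 4 - \left(3 R + 4 u\right)\right) = -7 + \left(R + u\right) \left(-1 + u\right) \left(-4 - \left(3 R + 4 u\right)\right) = -7 + \left(-1 + u\right) \left(R + u\right) \left(-4 - 4 u - 3 R\right)$)
$\left(28127 + v{\left(-105,\sqrt{1 - 34} \right)}\right) - 15433 = \left(28127 + \left(-7 - 4 \left(\sqrt{1 - 34}\right)^{3} + 3 \left(-105\right)^{2} + 4 \left(-105\right) + 4 \sqrt{1 - 34} - - 735 \left(\sqrt{1 - 34}\right)^{2} - 3 \sqrt{1 - 34} \left(-105\right)^{2} + 3 \left(-105\right) \sqrt{1 - 34}\right)\right) - 15433 = \left(28127 - \left(-32648 + 24255 + 4 \left(- 33 i \sqrt{33}\right) + 3 \sqrt{-33} \cdot 11025 + 311 i \sqrt{33}\right)\right) - 15433 = \left(28127 - \left(-32648 + 24255 + 4 \left(- 33 i \sqrt{33}\right) + 3 i \sqrt{33} \cdot 11025 + 311 i \sqrt{33}\right)\right) - 15433 = \left(28127 - \left(-32648 + 24255 + 33386 i \sqrt{33} + 4 \left(-33\right) i \sqrt{33}\right)\right) - 15433 = \left(28127 - \left(-8393 + 33254 i \sqrt{33}\right)\right) - 15433 = \left(28127 + \left(8393 - 33254 i \sqrt{33}\right)\right) - 15433 = \left(36520 - 33254 i \sqrt{33}\right) - 15433 = 21087 - 33254 i \sqrt{33}$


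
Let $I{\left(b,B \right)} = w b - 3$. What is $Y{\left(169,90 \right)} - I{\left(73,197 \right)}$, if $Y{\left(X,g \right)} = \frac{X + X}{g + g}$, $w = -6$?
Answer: $\frac{39859}{90} \approx 442.88$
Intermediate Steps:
$I{\left(b,B \right)} = -3 - 6 b$ ($I{\left(b,B \right)} = - 6 b - 3 = -3 - 6 b$)
$Y{\left(X,g \right)} = \frac{X}{g}$ ($Y{\left(X,g \right)} = \frac{2 X}{2 g} = 2 X \frac{1}{2 g} = \frac{X}{g}$)
$Y{\left(169,90 \right)} - I{\left(73,197 \right)} = \frac{169}{90} - \left(-3 - 438\right) = 169 \cdot \frac{1}{90} - \left(-3 - 438\right) = \frac{169}{90} - -441 = \frac{169}{90} + 441 = \frac{39859}{90}$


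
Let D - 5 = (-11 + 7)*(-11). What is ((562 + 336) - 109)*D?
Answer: 38661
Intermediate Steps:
D = 49 (D = 5 + (-11 + 7)*(-11) = 5 - 4*(-11) = 5 + 44 = 49)
((562 + 336) - 109)*D = ((562 + 336) - 109)*49 = (898 - 109)*49 = 789*49 = 38661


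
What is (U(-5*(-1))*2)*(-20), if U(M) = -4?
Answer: 160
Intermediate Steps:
(U(-5*(-1))*2)*(-20) = -4*2*(-20) = -8*(-20) = 160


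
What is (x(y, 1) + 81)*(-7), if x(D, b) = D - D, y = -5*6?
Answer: -567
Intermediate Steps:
y = -30
x(D, b) = 0
(x(y, 1) + 81)*(-7) = (0 + 81)*(-7) = 81*(-7) = -567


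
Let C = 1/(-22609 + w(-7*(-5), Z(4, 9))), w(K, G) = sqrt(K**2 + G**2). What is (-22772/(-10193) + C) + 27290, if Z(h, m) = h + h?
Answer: 142201023927303727/5210310879256 - sqrt(1289)/511165592 ≈ 27292.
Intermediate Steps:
Z(h, m) = 2*h
w(K, G) = sqrt(G**2 + K**2)
C = 1/(-22609 + sqrt(1289)) (C = 1/(-22609 + sqrt((2*4)**2 + (-7*(-5))**2)) = 1/(-22609 + sqrt(8**2 + 35**2)) = 1/(-22609 + sqrt(64 + 1225)) = 1/(-22609 + sqrt(1289)) ≈ -4.4301e-5)
(-22772/(-10193) + C) + 27290 = (-22772/(-10193) + (-22609/511165592 - sqrt(1289)/511165592)) + 27290 = (-22772*(-1/10193) + (-22609/511165592 - sqrt(1289)/511165592)) + 27290 = (22772/10193 + (-22609/511165592 - sqrt(1289)/511165592)) + 27290 = (11640032407487/5210310879256 - sqrt(1289)/511165592) + 27290 = 142201023927303727/5210310879256 - sqrt(1289)/511165592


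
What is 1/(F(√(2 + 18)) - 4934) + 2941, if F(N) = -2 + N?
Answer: 17913685645/6091019 - √5/12182038 ≈ 2941.0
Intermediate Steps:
1/(F(√(2 + 18)) - 4934) + 2941 = 1/((-2 + √(2 + 18)) - 4934) + 2941 = 1/((-2 + √20) - 4934) + 2941 = 1/((-2 + 2*√5) - 4934) + 2941 = 1/(-4936 + 2*√5) + 2941 = 2941 + 1/(-4936 + 2*√5)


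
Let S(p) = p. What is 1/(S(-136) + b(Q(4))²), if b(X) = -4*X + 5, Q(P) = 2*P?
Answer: 1/593 ≈ 0.0016863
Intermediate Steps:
b(X) = 5 - 4*X
1/(S(-136) + b(Q(4))²) = 1/(-136 + (5 - 8*4)²) = 1/(-136 + (5 - 4*8)²) = 1/(-136 + (5 - 32)²) = 1/(-136 + (-27)²) = 1/(-136 + 729) = 1/593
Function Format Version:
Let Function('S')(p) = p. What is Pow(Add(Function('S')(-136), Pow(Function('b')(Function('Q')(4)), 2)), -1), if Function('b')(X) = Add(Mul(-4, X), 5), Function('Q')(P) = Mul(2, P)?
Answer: Rational(1, 593) ≈ 0.0016863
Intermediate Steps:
Function('b')(X) = Add(5, Mul(-4, X))
Pow(Add(Function('S')(-136), Pow(Function('b')(Function('Q')(4)), 2)), -1) = Pow(Add(-136, Pow(Add(5, Mul(-4, Mul(2, 4))), 2)), -1) = Pow(Add(-136, Pow(Add(5, Mul(-4, 8)), 2)), -1) = Pow(Add(-136, Pow(Add(5, -32), 2)), -1) = Pow(Add(-136, Pow(-27, 2)), -1) = Pow(Add(-136, 729), -1) = Pow(593, -1) = Rational(1, 593)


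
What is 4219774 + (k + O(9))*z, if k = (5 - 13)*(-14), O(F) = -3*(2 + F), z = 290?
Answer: 4242684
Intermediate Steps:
O(F) = -6 - 3*F
k = 112 (k = -8*(-14) = 112)
4219774 + (k + O(9))*z = 4219774 + (112 + (-6 - 3*9))*290 = 4219774 + (112 + (-6 - 27))*290 = 4219774 + (112 - 33)*290 = 4219774 + 79*290 = 4219774 + 22910 = 4242684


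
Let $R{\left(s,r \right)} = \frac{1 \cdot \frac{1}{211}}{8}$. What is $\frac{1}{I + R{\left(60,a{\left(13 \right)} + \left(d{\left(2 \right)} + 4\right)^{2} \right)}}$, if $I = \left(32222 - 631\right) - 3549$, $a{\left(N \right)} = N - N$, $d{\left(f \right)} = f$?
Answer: $\frac{1688}{47334897} \approx 3.5661 \cdot 10^{-5}$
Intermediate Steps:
$a{\left(N \right)} = 0$
$R{\left(s,r \right)} = \frac{1}{1688}$ ($R{\left(s,r \right)} = 1 \cdot \frac{1}{211} \cdot \frac{1}{8} = \frac{1}{211} \cdot \frac{1}{8} = \frac{1}{1688}$)
$I = 28042$ ($I = 31591 - 3549 = 28042$)
$\frac{1}{I + R{\left(60,a{\left(13 \right)} + \left(d{\left(2 \right)} + 4\right)^{2} \right)}} = \frac{1}{28042 + \frac{1}{1688}} = \frac{1}{\frac{47334897}{1688}} = \frac{1688}{47334897}$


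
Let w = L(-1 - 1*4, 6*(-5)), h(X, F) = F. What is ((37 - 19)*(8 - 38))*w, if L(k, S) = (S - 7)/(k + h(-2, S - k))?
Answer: -666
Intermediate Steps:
L(k, S) = (-7 + S)/S (L(k, S) = (S - 7)/(k + (S - k)) = (-7 + S)/S)
w = 37/30 (w = (-7 + 6*(-5))/((6*(-5))) = (-7 - 30)/(-30) = -1/30*(-37) = 37/30 ≈ 1.2333)
((37 - 19)*(8 - 38))*w = ((37 - 19)*(8 - 38))*(37/30) = (18*(-30))*(37/30) = -540*37/30 = -666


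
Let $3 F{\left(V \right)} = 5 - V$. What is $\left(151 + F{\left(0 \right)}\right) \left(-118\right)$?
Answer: $- \frac{54044}{3} \approx -18015.0$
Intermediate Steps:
$F{\left(V \right)} = \frac{5}{3} - \frac{V}{3}$ ($F{\left(V \right)} = \frac{5 - V}{3} = \frac{5}{3} - \frac{V}{3}$)
$\left(151 + F{\left(0 \right)}\right) \left(-118\right) = \left(151 + \left(\frac{5}{3} - 0\right)\right) \left(-118\right) = \left(151 + \left(\frac{5}{3} + 0\right)\right) \left(-118\right) = \left(151 + \frac{5}{3}\right) \left(-118\right) = \frac{458}{3} \left(-118\right) = - \frac{54044}{3}$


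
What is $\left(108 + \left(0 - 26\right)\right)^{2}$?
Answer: $6724$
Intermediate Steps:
$\left(108 + \left(0 - 26\right)\right)^{2} = \left(108 - 26\right)^{2} = 82^{2} = 6724$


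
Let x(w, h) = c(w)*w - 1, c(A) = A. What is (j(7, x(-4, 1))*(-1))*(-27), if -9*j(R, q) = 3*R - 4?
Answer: -51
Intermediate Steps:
x(w, h) = -1 + w² (x(w, h) = w*w - 1 = w² - 1 = -1 + w²)
j(R, q) = 4/9 - R/3 (j(R, q) = -(3*R - 4)/9 = -(-4 + 3*R)/9 = 4/9 - R/3)
(j(7, x(-4, 1))*(-1))*(-27) = ((4/9 - ⅓*7)*(-1))*(-27) = ((4/9 - 7/3)*(-1))*(-27) = -17/9*(-1)*(-27) = (17/9)*(-27) = -51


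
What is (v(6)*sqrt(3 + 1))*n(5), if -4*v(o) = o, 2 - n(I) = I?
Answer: 9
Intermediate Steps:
n(I) = 2 - I
v(o) = -o/4
(v(6)*sqrt(3 + 1))*n(5) = ((-1/4*6)*sqrt(3 + 1))*(2 - 1*5) = (-3*sqrt(4)/2)*(2 - 5) = -3/2*2*(-3) = -3*(-3) = 9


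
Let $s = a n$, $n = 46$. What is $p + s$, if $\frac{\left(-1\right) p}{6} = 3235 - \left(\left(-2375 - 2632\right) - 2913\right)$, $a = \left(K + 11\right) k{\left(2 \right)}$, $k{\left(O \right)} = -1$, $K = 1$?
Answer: $-67482$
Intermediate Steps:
$a = -12$ ($a = \left(1 + 11\right) \left(-1\right) = 12 \left(-1\right) = -12$)
$s = -552$ ($s = \left(-12\right) 46 = -552$)
$p = -66930$ ($p = - 6 \left(3235 - \left(\left(-2375 - 2632\right) - 2913\right)\right) = - 6 \left(3235 - \left(-5007 - 2913\right)\right) = - 6 \left(3235 - -7920\right) = - 6 \left(3235 + 7920\right) = \left(-6\right) 11155 = -66930$)
$p + s = -66930 - 552 = -67482$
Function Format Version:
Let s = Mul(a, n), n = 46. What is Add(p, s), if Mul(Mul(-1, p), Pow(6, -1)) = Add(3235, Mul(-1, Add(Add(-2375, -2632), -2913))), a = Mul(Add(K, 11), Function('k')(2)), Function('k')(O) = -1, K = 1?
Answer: -67482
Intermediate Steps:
a = -12 (a = Mul(Add(1, 11), -1) = Mul(12, -1) = -12)
s = -552 (s = Mul(-12, 46) = -552)
p = -66930 (p = Mul(-6, Add(3235, Mul(-1, Add(Add(-2375, -2632), -2913)))) = Mul(-6, Add(3235, Mul(-1, Add(-5007, -2913)))) = Mul(-6, Add(3235, Mul(-1, -7920))) = Mul(-6, Add(3235, 7920)) = Mul(-6, 11155) = -66930)
Add(p, s) = Add(-66930, -552) = -67482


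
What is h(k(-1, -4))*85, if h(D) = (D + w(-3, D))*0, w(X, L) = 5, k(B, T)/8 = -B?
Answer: 0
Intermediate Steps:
k(B, T) = -8*B (k(B, T) = 8*(-B) = -8*B)
h(D) = 0 (h(D) = (D + 5)*0 = (5 + D)*0 = 0)
h(k(-1, -4))*85 = 0*85 = 0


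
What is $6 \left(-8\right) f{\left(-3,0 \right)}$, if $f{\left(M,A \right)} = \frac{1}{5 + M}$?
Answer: $-24$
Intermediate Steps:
$6 \left(-8\right) f{\left(-3,0 \right)} = \frac{6 \left(-8\right)}{5 - 3} = - \frac{48}{2} = \left(-48\right) \frac{1}{2} = -24$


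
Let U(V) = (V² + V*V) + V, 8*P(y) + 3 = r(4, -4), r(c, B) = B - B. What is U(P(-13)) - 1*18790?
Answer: -601283/32 ≈ -18790.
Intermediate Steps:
r(c, B) = 0
P(y) = -3/8 (P(y) = -3/8 + (⅛)*0 = -3/8 + 0 = -3/8)
U(V) = V + 2*V² (U(V) = (V² + V²) + V = 2*V² + V = V + 2*V²)
U(P(-13)) - 1*18790 = -3*(1 + 2*(-3/8))/8 - 1*18790 = -3*(1 - ¾)/8 - 18790 = -3/8*¼ - 18790 = -3/32 - 18790 = -601283/32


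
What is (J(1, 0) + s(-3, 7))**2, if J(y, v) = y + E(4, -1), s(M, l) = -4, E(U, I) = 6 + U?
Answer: 49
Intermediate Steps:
J(y, v) = 10 + y (J(y, v) = y + (6 + 4) = y + 10 = 10 + y)
(J(1, 0) + s(-3, 7))**2 = ((10 + 1) - 4)**2 = (11 - 4)**2 = 7**2 = 49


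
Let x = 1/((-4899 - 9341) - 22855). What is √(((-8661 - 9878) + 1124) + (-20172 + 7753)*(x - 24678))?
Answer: 4*√26356192862635155/37095 ≈ 17506.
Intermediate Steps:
x = -1/37095 (x = 1/(-14240 - 22855) = 1/(-37095) = -1/37095 ≈ -2.6958e-5)
√(((-8661 - 9878) + 1124) + (-20172 + 7753)*(x - 24678)) = √(((-8661 - 9878) + 1124) + (-20172 + 7753)*(-1/37095 - 24678)) = √((-18539 + 1124) - 12419*(-915430411/37095)) = √(-17415 + 11368730274209/37095) = √(11368084264784/37095) = 4*√26356192862635155/37095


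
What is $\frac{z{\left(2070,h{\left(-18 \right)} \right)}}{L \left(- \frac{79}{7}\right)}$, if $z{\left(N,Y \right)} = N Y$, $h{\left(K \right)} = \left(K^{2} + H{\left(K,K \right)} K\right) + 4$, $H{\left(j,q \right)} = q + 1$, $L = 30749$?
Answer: $- \frac{28980}{7663} \approx -3.7818$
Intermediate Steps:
$H{\left(j,q \right)} = 1 + q$
$h{\left(K \right)} = 4 + K^{2} + K \left(1 + K\right)$ ($h{\left(K \right)} = \left(K^{2} + \left(1 + K\right) K\right) + 4 = \left(K^{2} + K \left(1 + K\right)\right) + 4 = 4 + K^{2} + K \left(1 + K\right)$)
$\frac{z{\left(2070,h{\left(-18 \right)} \right)}}{L \left(- \frac{79}{7}\right)} = \frac{2070 \left(4 - 18 + 2 \left(-18\right)^{2}\right)}{30749 \left(- \frac{79}{7}\right)} = \frac{2070 \left(4 - 18 + 2 \cdot 324\right)}{30749 \left(\left(-79\right) \frac{1}{7}\right)} = \frac{2070 \left(4 - 18 + 648\right)}{30749 \left(- \frac{79}{7}\right)} = \frac{2070 \cdot 634}{- \frac{2429171}{7}} = 1312380 \left(- \frac{7}{2429171}\right) = - \frac{28980}{7663}$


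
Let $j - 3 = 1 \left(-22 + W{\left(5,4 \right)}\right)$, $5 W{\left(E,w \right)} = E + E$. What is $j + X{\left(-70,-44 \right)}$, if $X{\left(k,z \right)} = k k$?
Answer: $4883$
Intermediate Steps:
$W{\left(E,w \right)} = \frac{2 E}{5}$ ($W{\left(E,w \right)} = \frac{E + E}{5} = \frac{2 E}{5}$)
$X{\left(k,z \right)} = k^{2}$
$j = -17$ ($j = 3 + 1 \left(-22 + \frac{2}{5} \cdot 5\right) = 3 + 1 \left(-22 + 2\right) = 3 + 1 \left(-20\right) = 3 - 20 = -17$)
$j + X{\left(-70,-44 \right)} = -17 + \left(-70\right)^{2} = -17 + 4900 = 4883$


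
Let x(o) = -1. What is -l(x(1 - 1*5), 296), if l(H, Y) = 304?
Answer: -304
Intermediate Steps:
-l(x(1 - 1*5), 296) = -1*304 = -304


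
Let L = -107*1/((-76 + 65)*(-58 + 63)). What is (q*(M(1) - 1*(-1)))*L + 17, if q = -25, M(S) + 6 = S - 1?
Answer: 2862/11 ≈ 260.18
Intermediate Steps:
M(S) = -7 + S (M(S) = -6 + (S - 1) = -6 + (-1 + S) = -7 + S)
L = 107/55 (L = -107/((-11*5)) = -107/(-55) = -107*(-1/55) = 107/55 ≈ 1.9455)
(q*(M(1) - 1*(-1)))*L + 17 = -25*((-7 + 1) - 1*(-1))*(107/55) + 17 = -25*(-6 + 1)*(107/55) + 17 = -25*(-5)*(107/55) + 17 = 125*(107/55) + 17 = 2675/11 + 17 = 2862/11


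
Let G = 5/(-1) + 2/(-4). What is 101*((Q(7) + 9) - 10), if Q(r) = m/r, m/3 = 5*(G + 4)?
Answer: -5959/14 ≈ -425.64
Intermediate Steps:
G = -11/2 (G = 5*(-1) + 2*(-¼) = -5 - ½ = -11/2 ≈ -5.5000)
m = -45/2 (m = 3*(5*(-11/2 + 4)) = 3*(5*(-3/2)) = 3*(-15/2) = -45/2 ≈ -22.500)
Q(r) = -45/(2*r)
101*((Q(7) + 9) - 10) = 101*((-45/2/7 + 9) - 10) = 101*((-45/2*⅐ + 9) - 10) = 101*((-45/14 + 9) - 10) = 101*(81/14 - 10) = 101*(-59/14) = -5959/14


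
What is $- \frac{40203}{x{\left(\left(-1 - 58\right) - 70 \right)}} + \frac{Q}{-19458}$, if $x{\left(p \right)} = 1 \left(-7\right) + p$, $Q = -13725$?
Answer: $\frac{43563143}{147016} \approx 296.32$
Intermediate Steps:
$x{\left(p \right)} = -7 + p$
$- \frac{40203}{x{\left(\left(-1 - 58\right) - 70 \right)}} + \frac{Q}{-19458} = - \frac{40203}{-7 - 129} - \frac{13725}{-19458} = - \frac{40203}{-7 - 129} - - \frac{1525}{2162} = - \frac{40203}{-7 - 129} + \frac{1525}{2162} = - \frac{40203}{-136} + \frac{1525}{2162} = \left(-40203\right) \left(- \frac{1}{136}\right) + \frac{1525}{2162} = \frac{40203}{136} + \frac{1525}{2162} = \frac{43563143}{147016}$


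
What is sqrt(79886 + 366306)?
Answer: 4*sqrt(27887) ≈ 667.98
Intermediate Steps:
sqrt(79886 + 366306) = sqrt(446192) = 4*sqrt(27887)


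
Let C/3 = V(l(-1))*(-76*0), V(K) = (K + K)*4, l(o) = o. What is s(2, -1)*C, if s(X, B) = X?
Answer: 0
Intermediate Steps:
V(K) = 8*K (V(K) = (2*K)*4 = 8*K)
C = 0 (C = 3*((8*(-1))*(-76*0)) = 3*(-8*0) = 3*0 = 0)
s(2, -1)*C = 2*0 = 0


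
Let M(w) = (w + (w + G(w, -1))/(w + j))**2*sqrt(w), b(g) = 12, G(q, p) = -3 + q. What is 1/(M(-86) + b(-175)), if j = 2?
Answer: 124416/44216702592235 - 73011528*I*sqrt(86)/44216702592235 ≈ 2.8138e-9 - 1.5313e-5*I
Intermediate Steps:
M(w) = sqrt(w)*(w + (-3 + 2*w)/(2 + w))**2 (M(w) = (w + (w + (-3 + w))/(w + 2))**2*sqrt(w) = (w + (-3 + 2*w)/(2 + w))**2*sqrt(w) = sqrt(w)*(w + (-3 + 2*w)/(2 + w))**2)
1/(M(-86) + b(-175)) = 1/(sqrt(-86)*(-3 + (-86)**2 + 4*(-86))**2/(2 - 86)**2 + 12) = 1/((I*sqrt(86))*(-3 + 7396 - 344)**2/(-84)**2 + 12) = 1/((I*sqrt(86))*(1/7056)*7049**2 + 12) = 1/((I*sqrt(86))*(1/7056)*49688401 + 12) = 1/(1014049*I*sqrt(86)/144 + 12) = 1/(12 + 1014049*I*sqrt(86)/144)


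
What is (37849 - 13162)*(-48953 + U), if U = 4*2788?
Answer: -933193287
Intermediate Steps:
U = 11152
(37849 - 13162)*(-48953 + U) = (37849 - 13162)*(-48953 + 11152) = 24687*(-37801) = -933193287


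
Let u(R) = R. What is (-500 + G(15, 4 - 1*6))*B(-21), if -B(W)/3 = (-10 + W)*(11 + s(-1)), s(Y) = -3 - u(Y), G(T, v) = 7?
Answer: -412641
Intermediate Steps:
s(Y) = -3 - Y
B(W) = 270 - 27*W (B(W) = -3*(-10 + W)*(11 + (-3 - 1*(-1))) = -3*(-10 + W)*(11 + (-3 + 1)) = -3*(-10 + W)*(11 - 2) = -3*(-10 + W)*9 = -3*(-90 + 9*W) = 270 - 27*W)
(-500 + G(15, 4 - 1*6))*B(-21) = (-500 + 7)*(270 - 27*(-21)) = -493*(270 + 567) = -493*837 = -412641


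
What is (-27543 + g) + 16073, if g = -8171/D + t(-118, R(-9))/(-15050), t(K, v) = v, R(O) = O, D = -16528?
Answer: -1426499042849/124373200 ≈ -11470.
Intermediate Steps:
g = 61561151/124373200 (g = -8171/(-16528) - 9/(-15050) = -8171*(-1/16528) - 9*(-1/15050) = 8171/16528 + 9/15050 = 61561151/124373200 ≈ 0.49497)
(-27543 + g) + 16073 = (-27543 + 61561151/124373200) + 16073 = -3425549486449/124373200 + 16073 = -1426499042849/124373200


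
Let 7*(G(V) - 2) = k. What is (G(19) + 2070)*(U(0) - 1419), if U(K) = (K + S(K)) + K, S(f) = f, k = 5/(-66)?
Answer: -41162137/14 ≈ -2.9402e+6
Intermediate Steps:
k = -5/66 (k = 5*(-1/66) = -5/66 ≈ -0.075758)
G(V) = 919/462 (G(V) = 2 + (⅐)*(-5/66) = 2 - 5/462 = 919/462)
U(K) = 3*K (U(K) = (K + K) + K = 2*K + K = 3*K)
(G(19) + 2070)*(U(0) - 1419) = (919/462 + 2070)*(3*0 - 1419) = 957259*(0 - 1419)/462 = (957259/462)*(-1419) = -41162137/14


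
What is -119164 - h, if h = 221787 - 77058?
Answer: -263893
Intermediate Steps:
h = 144729
-119164 - h = -119164 - 1*144729 = -119164 - 144729 = -263893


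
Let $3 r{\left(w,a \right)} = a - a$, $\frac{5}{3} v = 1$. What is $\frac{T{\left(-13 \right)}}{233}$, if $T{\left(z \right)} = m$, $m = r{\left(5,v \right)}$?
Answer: $0$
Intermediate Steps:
$v = \frac{3}{5}$ ($v = \frac{3}{5} \cdot 1 = \frac{3}{5} \approx 0.6$)
$r{\left(w,a \right)} = 0$ ($r{\left(w,a \right)} = \frac{a - a}{3} = \frac{1}{3} \cdot 0 = 0$)
$m = 0$
$T{\left(z \right)} = 0$
$\frac{T{\left(-13 \right)}}{233} = \frac{0}{233} = 0 \cdot \frac{1}{233} = 0$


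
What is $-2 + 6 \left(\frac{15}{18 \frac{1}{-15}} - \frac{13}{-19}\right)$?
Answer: $- \frac{1385}{19} \approx -72.895$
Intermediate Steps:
$-2 + 6 \left(\frac{15}{18 \frac{1}{-15}} - \frac{13}{-19}\right) = -2 + 6 \left(\frac{15}{18 \left(- \frac{1}{15}\right)} - - \frac{13}{19}\right) = -2 + 6 \left(\frac{15}{- \frac{6}{5}} + \frac{13}{19}\right) = -2 + 6 \left(15 \left(- \frac{5}{6}\right) + \frac{13}{19}\right) = -2 + 6 \left(- \frac{25}{2} + \frac{13}{19}\right) = -2 + 6 \left(- \frac{449}{38}\right) = -2 - \frac{1347}{19} = - \frac{1385}{19}$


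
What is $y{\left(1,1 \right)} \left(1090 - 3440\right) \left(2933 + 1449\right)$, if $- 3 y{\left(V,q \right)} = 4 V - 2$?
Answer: $\frac{20595400}{3} \approx 6.8651 \cdot 10^{6}$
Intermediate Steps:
$y{\left(V,q \right)} = \frac{2}{3} - \frac{4 V}{3}$ ($y{\left(V,q \right)} = - \frac{4 V - 2}{3} = - \frac{-2 + 4 V}{3} = \frac{2}{3} - \frac{4 V}{3}$)
$y{\left(1,1 \right)} \left(1090 - 3440\right) \left(2933 + 1449\right) = \left(\frac{2}{3} - \frac{4}{3}\right) \left(1090 - 3440\right) \left(2933 + 1449\right) = \left(\frac{2}{3} - \frac{4}{3}\right) \left(\left(-2350\right) 4382\right) = \left(- \frac{2}{3}\right) \left(-10297700\right) = \frac{20595400}{3}$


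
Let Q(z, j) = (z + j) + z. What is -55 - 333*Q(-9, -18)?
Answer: 11933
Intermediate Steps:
Q(z, j) = j + 2*z (Q(z, j) = (j + z) + z = j + 2*z)
-55 - 333*Q(-9, -18) = -55 - 333*(-18 + 2*(-9)) = -55 - 333*(-18 - 18) = -55 - 333*(-36) = -55 + 11988 = 11933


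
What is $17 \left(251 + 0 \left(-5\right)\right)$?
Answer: $4267$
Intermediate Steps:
$17 \left(251 + 0 \left(-5\right)\right) = 17 \left(251 + 0\right) = 17 \cdot 251 = 4267$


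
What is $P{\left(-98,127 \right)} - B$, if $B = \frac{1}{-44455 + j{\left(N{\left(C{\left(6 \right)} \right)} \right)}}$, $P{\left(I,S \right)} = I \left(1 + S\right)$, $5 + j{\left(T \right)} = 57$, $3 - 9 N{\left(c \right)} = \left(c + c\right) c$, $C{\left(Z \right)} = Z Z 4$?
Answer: $- \frac{556991231}{44403} \approx -12544.0$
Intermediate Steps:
$C{\left(Z \right)} = 4 Z^{2}$ ($C{\left(Z \right)} = Z^{2} \cdot 4 = 4 Z^{2}$)
$N{\left(c \right)} = \frac{1}{3} - \frac{2 c^{2}}{9}$ ($N{\left(c \right)} = \frac{1}{3} - \frac{\left(c + c\right) c}{9} = \frac{1}{3} - \frac{2 c c}{9} = \frac{1}{3} - \frac{2 c^{2}}{9}$)
$j{\left(T \right)} = 52$ ($j{\left(T \right)} = -5 + 57 = 52$)
$B = - \frac{1}{44403}$ ($B = \frac{1}{-44455 + 52} = \frac{1}{-44403} = - \frac{1}{44403} \approx -2.2521 \cdot 10^{-5}$)
$P{\left(-98,127 \right)} - B = - 98 \left(1 + 127\right) - - \frac{1}{44403} = \left(-98\right) 128 + \frac{1}{44403} = -12544 + \frac{1}{44403} = - \frac{556991231}{44403}$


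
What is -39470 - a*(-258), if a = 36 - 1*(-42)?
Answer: -19346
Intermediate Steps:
a = 78 (a = 36 + 42 = 78)
-39470 - a*(-258) = -39470 - 78*(-258) = -39470 - 1*(-20124) = -39470 + 20124 = -19346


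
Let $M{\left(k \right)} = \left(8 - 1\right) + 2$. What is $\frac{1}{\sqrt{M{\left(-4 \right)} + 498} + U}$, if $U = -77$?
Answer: $- \frac{77}{5422} - \frac{13 \sqrt{3}}{5422} \approx -0.018354$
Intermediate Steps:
$M{\left(k \right)} = 9$ ($M{\left(k \right)} = 7 + 2 = 9$)
$\frac{1}{\sqrt{M{\left(-4 \right)} + 498} + U} = \frac{1}{\sqrt{9 + 498} - 77} = \frac{1}{\sqrt{507} - 77} = \frac{1}{13 \sqrt{3} - 77} = \frac{1}{-77 + 13 \sqrt{3}}$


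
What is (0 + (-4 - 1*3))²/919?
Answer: 49/919 ≈ 0.053319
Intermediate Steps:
(0 + (-4 - 1*3))²/919 = (0 + (-4 - 3))²*(1/919) = (0 - 7)²*(1/919) = (-7)²*(1/919) = 49*(1/919) = 49/919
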